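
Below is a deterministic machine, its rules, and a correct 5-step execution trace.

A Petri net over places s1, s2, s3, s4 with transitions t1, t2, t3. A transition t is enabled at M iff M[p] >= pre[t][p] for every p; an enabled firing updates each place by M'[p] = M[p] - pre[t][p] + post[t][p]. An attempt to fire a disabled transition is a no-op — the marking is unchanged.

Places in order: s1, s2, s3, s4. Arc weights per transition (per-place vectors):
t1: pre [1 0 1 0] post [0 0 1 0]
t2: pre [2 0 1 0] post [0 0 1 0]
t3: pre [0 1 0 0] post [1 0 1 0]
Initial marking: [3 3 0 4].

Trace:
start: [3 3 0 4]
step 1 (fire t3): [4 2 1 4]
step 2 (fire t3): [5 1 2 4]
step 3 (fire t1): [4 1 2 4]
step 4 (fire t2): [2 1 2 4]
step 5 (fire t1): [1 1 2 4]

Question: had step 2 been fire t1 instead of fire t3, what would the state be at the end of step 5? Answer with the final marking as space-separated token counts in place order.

0 2 1 4

(re-executing from step 2 with the substitution; state before step 2: [4 2 1 4])
step 2 (fire t1): [3 2 1 4]
step 3 (fire t1): [2 2 1 4]
step 4 (fire t2): [0 2 1 4]
step 5 (fire t1): [0 2 1 4]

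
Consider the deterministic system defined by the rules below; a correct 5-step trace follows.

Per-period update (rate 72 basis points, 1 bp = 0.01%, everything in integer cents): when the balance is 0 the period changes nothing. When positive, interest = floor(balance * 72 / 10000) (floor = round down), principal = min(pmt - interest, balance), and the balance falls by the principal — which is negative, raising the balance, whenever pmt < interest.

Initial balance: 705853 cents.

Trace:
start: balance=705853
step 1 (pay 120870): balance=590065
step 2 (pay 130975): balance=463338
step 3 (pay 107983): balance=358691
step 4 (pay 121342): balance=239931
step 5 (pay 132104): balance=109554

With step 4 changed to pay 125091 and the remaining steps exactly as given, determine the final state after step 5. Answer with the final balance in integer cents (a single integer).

(re-executing from step 4 with the substitution; state before step 4: balance=358691)
step 4 (pay 125091): balance=236182
step 5 (pay 132104): balance=105778

105778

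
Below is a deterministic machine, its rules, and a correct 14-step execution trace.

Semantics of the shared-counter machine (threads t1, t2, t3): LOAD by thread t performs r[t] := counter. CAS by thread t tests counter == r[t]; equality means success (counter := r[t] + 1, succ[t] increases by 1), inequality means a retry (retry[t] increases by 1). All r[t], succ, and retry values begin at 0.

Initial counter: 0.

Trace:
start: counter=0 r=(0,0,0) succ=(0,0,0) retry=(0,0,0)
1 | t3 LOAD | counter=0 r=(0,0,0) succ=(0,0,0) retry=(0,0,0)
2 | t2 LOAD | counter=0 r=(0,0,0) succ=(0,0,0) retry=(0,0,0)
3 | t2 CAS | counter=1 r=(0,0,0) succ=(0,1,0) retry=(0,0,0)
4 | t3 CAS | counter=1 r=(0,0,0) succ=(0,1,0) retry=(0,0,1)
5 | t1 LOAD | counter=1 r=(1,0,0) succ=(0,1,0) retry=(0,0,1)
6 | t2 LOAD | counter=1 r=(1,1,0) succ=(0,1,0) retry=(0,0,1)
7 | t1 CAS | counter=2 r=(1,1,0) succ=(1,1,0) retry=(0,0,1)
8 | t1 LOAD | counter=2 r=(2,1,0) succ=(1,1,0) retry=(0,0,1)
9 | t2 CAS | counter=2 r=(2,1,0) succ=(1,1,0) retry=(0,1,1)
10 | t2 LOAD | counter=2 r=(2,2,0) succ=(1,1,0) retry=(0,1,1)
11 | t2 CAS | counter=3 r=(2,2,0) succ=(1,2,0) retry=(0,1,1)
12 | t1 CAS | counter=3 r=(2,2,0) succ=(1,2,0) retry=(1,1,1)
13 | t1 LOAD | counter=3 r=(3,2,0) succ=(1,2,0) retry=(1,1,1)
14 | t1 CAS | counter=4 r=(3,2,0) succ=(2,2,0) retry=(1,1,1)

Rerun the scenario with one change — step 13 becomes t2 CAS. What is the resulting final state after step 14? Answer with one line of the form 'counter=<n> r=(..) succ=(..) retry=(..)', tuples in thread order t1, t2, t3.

counter=3 r=(2,2,0) succ=(1,2,0) retry=(2,2,1)

(re-executing from step 13 with the substitution; state before step 13: counter=3 r=(2,2,0) succ=(1,2,0) retry=(1,1,1))
13 | t2 CAS | counter=3 r=(2,2,0) succ=(1,2,0) retry=(1,2,1)
14 | t1 CAS | counter=3 r=(2,2,0) succ=(1,2,0) retry=(2,2,1)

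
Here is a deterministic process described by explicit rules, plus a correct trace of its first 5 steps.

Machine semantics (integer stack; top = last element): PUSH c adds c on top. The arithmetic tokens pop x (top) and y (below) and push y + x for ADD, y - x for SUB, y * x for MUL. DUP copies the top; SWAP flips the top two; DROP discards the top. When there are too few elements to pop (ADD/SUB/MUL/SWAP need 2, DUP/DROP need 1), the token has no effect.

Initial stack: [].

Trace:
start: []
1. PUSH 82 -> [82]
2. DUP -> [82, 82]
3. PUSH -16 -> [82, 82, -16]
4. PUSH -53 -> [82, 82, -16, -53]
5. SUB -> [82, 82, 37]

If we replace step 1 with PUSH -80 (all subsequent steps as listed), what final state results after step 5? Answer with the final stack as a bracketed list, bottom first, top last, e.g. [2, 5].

(re-executing from step 1 with the substitution; state before step 1: [])
1. PUSH -80 -> [-80]
2. DUP -> [-80, -80]
3. PUSH -16 -> [-80, -80, -16]
4. PUSH -53 -> [-80, -80, -16, -53]
5. SUB -> [-80, -80, 37]

[-80, -80, 37]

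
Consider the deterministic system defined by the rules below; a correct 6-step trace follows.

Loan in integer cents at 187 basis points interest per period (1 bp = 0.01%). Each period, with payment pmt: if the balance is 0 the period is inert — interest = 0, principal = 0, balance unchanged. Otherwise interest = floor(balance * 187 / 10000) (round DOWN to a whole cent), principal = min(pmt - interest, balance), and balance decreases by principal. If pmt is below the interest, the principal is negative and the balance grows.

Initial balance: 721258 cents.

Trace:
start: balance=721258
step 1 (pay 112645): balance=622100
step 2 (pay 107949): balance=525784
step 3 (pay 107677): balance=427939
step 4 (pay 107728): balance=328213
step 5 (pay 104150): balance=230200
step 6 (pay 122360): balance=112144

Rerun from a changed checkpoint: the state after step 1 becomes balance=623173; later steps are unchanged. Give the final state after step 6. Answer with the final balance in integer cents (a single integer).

state after step 1 := balance=623173
step 2 (pay 107949): balance=526877
step 3 (pay 107677): balance=429052
step 4 (pay 107728): balance=329347
step 5 (pay 104150): balance=231355
step 6 (pay 122360): balance=113321

113321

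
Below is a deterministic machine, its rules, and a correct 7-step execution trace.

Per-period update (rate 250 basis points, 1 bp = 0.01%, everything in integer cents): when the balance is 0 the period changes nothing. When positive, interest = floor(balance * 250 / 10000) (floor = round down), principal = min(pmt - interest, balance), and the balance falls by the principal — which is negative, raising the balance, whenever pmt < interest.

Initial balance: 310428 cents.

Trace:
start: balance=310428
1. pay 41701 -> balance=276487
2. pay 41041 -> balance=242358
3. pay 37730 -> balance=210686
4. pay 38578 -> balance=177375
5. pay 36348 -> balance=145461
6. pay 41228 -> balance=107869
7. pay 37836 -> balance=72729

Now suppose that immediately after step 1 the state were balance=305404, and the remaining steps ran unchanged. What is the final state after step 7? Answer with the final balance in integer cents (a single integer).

106263

state after step 1 := balance=305404
2. pay 41041 -> balance=271998
3. pay 37730 -> balance=241067
4. pay 38578 -> balance=208515
5. pay 36348 -> balance=177379
6. pay 41228 -> balance=140585
7. pay 37836 -> balance=106263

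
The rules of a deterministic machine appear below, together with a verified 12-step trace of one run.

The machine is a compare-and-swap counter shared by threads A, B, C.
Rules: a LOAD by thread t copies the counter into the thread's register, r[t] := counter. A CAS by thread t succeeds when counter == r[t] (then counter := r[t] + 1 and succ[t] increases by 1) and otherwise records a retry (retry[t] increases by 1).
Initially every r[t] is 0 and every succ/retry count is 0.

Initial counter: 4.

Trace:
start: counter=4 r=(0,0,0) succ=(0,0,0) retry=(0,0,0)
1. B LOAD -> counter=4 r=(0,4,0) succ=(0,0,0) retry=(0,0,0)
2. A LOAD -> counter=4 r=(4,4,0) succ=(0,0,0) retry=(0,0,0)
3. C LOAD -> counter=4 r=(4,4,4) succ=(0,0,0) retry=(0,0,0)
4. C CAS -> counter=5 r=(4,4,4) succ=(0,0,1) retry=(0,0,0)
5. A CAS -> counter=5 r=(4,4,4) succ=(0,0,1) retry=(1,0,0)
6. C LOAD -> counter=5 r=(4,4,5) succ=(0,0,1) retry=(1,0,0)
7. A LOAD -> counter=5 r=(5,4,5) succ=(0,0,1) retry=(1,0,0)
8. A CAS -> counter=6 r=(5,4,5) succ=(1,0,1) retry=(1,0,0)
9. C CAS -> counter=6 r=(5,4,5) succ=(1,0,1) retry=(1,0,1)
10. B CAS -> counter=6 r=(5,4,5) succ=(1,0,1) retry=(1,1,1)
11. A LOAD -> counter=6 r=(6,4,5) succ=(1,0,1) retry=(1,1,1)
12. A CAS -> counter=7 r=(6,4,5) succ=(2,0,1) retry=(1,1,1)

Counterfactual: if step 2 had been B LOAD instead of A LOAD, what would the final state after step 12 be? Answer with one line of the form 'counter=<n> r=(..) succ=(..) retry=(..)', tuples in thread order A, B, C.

(re-executing from step 2 with the substitution; state before step 2: counter=4 r=(0,4,0) succ=(0,0,0) retry=(0,0,0))
2. B LOAD -> counter=4 r=(0,4,0) succ=(0,0,0) retry=(0,0,0)
3. C LOAD -> counter=4 r=(0,4,4) succ=(0,0,0) retry=(0,0,0)
4. C CAS -> counter=5 r=(0,4,4) succ=(0,0,1) retry=(0,0,0)
5. A CAS -> counter=5 r=(0,4,4) succ=(0,0,1) retry=(1,0,0)
6. C LOAD -> counter=5 r=(0,4,5) succ=(0,0,1) retry=(1,0,0)
7. A LOAD -> counter=5 r=(5,4,5) succ=(0,0,1) retry=(1,0,0)
8. A CAS -> counter=6 r=(5,4,5) succ=(1,0,1) retry=(1,0,0)
9. C CAS -> counter=6 r=(5,4,5) succ=(1,0,1) retry=(1,0,1)
10. B CAS -> counter=6 r=(5,4,5) succ=(1,0,1) retry=(1,1,1)
11. A LOAD -> counter=6 r=(6,4,5) succ=(1,0,1) retry=(1,1,1)
12. A CAS -> counter=7 r=(6,4,5) succ=(2,0,1) retry=(1,1,1)

counter=7 r=(6,4,5) succ=(2,0,1) retry=(1,1,1)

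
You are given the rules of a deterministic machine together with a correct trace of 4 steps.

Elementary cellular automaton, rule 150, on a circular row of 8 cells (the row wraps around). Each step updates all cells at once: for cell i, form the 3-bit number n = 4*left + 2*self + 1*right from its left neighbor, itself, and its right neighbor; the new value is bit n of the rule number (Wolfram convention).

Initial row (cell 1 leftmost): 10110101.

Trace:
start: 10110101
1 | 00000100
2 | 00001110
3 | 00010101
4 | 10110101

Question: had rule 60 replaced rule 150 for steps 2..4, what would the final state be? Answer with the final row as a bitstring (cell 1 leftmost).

10000111

(re-executing steps 2..4 under rule 60; state before step 2: 00000100)
2 | 00000110
3 | 00000101
4 | 10000111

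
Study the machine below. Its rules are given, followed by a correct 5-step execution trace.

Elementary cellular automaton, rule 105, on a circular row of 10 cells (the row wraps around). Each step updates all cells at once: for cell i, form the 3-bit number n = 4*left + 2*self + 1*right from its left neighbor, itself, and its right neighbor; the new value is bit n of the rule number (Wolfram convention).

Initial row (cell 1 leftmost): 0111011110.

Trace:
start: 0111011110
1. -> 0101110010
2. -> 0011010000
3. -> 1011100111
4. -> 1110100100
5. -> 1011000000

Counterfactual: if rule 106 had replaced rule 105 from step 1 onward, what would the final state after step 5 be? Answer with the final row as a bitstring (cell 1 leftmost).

(re-executing steps 1..5 under rule 106; state before step 1: 0111011110)
1. -> 1101110010
2. -> 1111010101
3. -> 0001101011
4. -> 0011110111
5. -> 0110011101

0110011101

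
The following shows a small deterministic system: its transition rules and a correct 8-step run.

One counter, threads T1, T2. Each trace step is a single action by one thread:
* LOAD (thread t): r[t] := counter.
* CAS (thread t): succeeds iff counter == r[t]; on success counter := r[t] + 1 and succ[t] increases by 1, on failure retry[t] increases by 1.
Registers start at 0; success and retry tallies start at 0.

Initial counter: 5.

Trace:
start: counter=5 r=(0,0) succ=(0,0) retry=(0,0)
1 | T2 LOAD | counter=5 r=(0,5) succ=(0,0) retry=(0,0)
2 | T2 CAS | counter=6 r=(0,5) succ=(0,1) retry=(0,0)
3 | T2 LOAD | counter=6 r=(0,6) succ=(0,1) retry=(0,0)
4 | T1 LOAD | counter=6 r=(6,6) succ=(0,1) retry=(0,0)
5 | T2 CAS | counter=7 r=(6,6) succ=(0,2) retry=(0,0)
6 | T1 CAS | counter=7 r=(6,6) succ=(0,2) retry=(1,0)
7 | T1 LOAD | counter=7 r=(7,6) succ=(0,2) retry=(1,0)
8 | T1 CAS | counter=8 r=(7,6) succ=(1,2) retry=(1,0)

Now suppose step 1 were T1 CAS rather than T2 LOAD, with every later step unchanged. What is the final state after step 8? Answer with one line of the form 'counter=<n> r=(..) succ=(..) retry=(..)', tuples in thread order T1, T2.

counter=7 r=(6,5) succ=(1,1) retry=(2,1)

(re-executing from step 1 with the substitution; state before step 1: counter=5 r=(0,0) succ=(0,0) retry=(0,0))
1 | T1 CAS | counter=5 r=(0,0) succ=(0,0) retry=(1,0)
2 | T2 CAS | counter=5 r=(0,0) succ=(0,0) retry=(1,1)
3 | T2 LOAD | counter=5 r=(0,5) succ=(0,0) retry=(1,1)
4 | T1 LOAD | counter=5 r=(5,5) succ=(0,0) retry=(1,1)
5 | T2 CAS | counter=6 r=(5,5) succ=(0,1) retry=(1,1)
6 | T1 CAS | counter=6 r=(5,5) succ=(0,1) retry=(2,1)
7 | T1 LOAD | counter=6 r=(6,5) succ=(0,1) retry=(2,1)
8 | T1 CAS | counter=7 r=(6,5) succ=(1,1) retry=(2,1)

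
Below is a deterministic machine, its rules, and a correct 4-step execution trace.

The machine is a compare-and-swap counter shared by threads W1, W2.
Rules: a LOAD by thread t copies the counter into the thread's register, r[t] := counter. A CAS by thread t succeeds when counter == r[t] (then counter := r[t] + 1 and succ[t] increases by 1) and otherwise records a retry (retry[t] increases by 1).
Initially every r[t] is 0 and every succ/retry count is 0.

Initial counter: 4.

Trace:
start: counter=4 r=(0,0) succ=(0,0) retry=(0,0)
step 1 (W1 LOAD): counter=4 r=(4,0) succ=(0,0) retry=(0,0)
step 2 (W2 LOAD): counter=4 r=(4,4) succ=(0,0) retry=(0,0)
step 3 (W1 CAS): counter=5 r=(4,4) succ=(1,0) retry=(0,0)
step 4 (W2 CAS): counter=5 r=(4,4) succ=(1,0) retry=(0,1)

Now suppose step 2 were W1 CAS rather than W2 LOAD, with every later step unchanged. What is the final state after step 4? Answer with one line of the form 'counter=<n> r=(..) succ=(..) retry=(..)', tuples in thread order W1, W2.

counter=5 r=(4,0) succ=(1,0) retry=(1,1)

(re-executing from step 2 with the substitution; state before step 2: counter=4 r=(4,0) succ=(0,0) retry=(0,0))
step 2 (W1 CAS): counter=5 r=(4,0) succ=(1,0) retry=(0,0)
step 3 (W1 CAS): counter=5 r=(4,0) succ=(1,0) retry=(1,0)
step 4 (W2 CAS): counter=5 r=(4,0) succ=(1,0) retry=(1,1)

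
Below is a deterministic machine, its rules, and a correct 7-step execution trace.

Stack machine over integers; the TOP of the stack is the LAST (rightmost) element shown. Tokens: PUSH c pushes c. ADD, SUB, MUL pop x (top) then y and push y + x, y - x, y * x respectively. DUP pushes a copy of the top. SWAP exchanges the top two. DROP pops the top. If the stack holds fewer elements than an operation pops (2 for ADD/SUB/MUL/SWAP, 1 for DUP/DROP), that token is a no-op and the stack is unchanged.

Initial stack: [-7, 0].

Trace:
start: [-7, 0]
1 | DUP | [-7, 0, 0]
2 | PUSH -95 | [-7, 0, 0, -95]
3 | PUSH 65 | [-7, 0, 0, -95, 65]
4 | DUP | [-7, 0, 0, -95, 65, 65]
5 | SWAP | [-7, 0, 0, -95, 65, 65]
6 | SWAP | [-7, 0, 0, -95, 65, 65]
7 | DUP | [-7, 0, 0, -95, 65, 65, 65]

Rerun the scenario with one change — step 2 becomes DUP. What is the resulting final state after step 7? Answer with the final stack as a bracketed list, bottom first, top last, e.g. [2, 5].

(re-executing from step 2 with the substitution; state before step 2: [-7, 0, 0])
2 | DUP | [-7, 0, 0, 0]
3 | PUSH 65 | [-7, 0, 0, 0, 65]
4 | DUP | [-7, 0, 0, 0, 65, 65]
5 | SWAP | [-7, 0, 0, 0, 65, 65]
6 | SWAP | [-7, 0, 0, 0, 65, 65]
7 | DUP | [-7, 0, 0, 0, 65, 65, 65]

[-7, 0, 0, 0, 65, 65, 65]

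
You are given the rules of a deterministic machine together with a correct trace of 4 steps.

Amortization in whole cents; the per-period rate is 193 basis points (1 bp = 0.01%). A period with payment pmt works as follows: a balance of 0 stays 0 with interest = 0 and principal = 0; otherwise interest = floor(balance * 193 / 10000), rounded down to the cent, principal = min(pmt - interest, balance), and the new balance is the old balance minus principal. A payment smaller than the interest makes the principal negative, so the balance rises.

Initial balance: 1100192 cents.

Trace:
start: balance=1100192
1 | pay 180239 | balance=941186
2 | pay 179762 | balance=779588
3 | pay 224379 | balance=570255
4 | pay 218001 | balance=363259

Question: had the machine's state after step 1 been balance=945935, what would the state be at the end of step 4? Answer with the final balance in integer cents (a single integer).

368289

state after step 1 := balance=945935
2 | pay 179762 | balance=784429
3 | pay 224379 | balance=575189
4 | pay 218001 | balance=368289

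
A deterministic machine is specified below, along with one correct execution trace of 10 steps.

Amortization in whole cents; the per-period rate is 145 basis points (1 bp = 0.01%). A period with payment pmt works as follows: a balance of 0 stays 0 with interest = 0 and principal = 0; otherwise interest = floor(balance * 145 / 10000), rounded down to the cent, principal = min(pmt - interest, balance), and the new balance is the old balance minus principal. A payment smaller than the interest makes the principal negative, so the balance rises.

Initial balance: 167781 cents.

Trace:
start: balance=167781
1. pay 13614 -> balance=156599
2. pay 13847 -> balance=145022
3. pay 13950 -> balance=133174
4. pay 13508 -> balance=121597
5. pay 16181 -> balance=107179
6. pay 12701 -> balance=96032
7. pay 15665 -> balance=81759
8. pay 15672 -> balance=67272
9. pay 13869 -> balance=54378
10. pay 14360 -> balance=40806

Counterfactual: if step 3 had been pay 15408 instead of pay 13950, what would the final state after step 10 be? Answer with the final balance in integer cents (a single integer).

39192

(re-executing from step 3 with the substitution; state before step 3: balance=145022)
3. pay 15408 -> balance=131716
4. pay 13508 -> balance=120117
5. pay 16181 -> balance=105677
6. pay 12701 -> balance=94508
7. pay 15665 -> balance=80213
8. pay 15672 -> balance=65704
9. pay 13869 -> balance=52787
10. pay 14360 -> balance=39192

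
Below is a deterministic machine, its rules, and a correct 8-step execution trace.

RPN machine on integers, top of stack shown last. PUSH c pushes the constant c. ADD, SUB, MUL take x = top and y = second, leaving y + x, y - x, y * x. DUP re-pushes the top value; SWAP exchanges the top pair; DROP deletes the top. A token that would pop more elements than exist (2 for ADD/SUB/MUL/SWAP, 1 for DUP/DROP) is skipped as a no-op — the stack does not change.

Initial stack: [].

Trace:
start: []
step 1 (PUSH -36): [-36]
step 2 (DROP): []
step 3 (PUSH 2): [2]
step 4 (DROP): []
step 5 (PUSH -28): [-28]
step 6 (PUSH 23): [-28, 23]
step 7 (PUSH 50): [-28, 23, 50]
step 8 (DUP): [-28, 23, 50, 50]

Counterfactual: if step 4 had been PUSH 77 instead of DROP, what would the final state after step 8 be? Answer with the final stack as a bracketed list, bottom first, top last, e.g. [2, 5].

(re-executing from step 4 with the substitution; state before step 4: [2])
step 4 (PUSH 77): [2, 77]
step 5 (PUSH -28): [2, 77, -28]
step 6 (PUSH 23): [2, 77, -28, 23]
step 7 (PUSH 50): [2, 77, -28, 23, 50]
step 8 (DUP): [2, 77, -28, 23, 50, 50]

[2, 77, -28, 23, 50, 50]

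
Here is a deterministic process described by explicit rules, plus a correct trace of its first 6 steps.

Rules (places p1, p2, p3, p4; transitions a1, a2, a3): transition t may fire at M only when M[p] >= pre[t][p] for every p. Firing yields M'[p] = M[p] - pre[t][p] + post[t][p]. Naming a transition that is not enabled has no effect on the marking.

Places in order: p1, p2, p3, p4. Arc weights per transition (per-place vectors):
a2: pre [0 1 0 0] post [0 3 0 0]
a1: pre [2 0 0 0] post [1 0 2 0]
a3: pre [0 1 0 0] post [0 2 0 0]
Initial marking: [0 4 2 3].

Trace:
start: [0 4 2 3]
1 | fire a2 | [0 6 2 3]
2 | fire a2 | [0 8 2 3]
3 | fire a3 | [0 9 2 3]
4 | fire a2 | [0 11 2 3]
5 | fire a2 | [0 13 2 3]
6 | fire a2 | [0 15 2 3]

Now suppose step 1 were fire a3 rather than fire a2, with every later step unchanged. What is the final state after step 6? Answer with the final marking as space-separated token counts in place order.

(re-executing from step 1 with the substitution; state before step 1: [0 4 2 3])
1 | fire a3 | [0 5 2 3]
2 | fire a2 | [0 7 2 3]
3 | fire a3 | [0 8 2 3]
4 | fire a2 | [0 10 2 3]
5 | fire a2 | [0 12 2 3]
6 | fire a2 | [0 14 2 3]

0 14 2 3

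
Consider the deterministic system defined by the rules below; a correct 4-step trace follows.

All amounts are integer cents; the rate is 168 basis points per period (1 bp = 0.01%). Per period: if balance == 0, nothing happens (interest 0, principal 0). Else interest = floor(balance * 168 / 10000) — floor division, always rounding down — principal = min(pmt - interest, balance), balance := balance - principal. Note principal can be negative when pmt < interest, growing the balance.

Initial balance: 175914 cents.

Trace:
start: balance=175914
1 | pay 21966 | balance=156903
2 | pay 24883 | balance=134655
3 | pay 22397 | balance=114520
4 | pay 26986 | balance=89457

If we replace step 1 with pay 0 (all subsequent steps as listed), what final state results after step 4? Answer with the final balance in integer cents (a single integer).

(re-executing from step 1 with the substitution; state before step 1: balance=175914)
1 | pay 0 | balance=178869
2 | pay 24883 | balance=156990
3 | pay 22397 | balance=137230
4 | pay 26986 | balance=112549

112549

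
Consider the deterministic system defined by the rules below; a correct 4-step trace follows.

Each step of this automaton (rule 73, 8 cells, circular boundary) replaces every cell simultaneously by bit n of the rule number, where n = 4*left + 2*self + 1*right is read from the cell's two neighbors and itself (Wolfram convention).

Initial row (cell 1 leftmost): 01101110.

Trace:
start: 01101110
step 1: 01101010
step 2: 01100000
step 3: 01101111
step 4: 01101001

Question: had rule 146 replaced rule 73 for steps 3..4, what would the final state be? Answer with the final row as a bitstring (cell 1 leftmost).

(re-executing steps 3..4 under rule 146; state before step 3: 01100000)
step 3: 10010000
step 4: 01101001

01101001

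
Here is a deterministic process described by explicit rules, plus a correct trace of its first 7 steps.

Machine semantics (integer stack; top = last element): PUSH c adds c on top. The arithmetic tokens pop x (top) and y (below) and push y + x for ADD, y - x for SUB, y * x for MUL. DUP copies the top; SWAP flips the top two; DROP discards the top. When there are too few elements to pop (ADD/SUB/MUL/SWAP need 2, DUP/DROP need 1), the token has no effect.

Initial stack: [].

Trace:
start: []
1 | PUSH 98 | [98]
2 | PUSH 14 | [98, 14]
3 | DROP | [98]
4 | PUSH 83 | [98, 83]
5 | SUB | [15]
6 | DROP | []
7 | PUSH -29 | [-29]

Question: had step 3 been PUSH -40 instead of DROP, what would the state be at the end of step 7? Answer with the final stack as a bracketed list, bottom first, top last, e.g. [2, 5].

[98, 14, -29]

(re-executing from step 3 with the substitution; state before step 3: [98, 14])
3 | PUSH -40 | [98, 14, -40]
4 | PUSH 83 | [98, 14, -40, 83]
5 | SUB | [98, 14, -123]
6 | DROP | [98, 14]
7 | PUSH -29 | [98, 14, -29]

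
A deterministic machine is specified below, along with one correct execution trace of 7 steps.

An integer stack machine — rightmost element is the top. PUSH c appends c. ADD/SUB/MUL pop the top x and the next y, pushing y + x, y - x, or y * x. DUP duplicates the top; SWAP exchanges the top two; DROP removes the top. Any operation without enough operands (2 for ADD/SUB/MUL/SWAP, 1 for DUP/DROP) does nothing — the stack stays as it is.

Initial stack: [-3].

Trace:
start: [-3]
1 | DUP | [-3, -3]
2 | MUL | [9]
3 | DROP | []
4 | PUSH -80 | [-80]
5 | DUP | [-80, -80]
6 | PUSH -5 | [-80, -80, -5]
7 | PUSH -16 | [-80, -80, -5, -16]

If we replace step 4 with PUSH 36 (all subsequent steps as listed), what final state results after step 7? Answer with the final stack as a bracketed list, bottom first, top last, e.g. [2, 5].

(re-executing from step 4 with the substitution; state before step 4: [])
4 | PUSH 36 | [36]
5 | DUP | [36, 36]
6 | PUSH -5 | [36, 36, -5]
7 | PUSH -16 | [36, 36, -5, -16]

[36, 36, -5, -16]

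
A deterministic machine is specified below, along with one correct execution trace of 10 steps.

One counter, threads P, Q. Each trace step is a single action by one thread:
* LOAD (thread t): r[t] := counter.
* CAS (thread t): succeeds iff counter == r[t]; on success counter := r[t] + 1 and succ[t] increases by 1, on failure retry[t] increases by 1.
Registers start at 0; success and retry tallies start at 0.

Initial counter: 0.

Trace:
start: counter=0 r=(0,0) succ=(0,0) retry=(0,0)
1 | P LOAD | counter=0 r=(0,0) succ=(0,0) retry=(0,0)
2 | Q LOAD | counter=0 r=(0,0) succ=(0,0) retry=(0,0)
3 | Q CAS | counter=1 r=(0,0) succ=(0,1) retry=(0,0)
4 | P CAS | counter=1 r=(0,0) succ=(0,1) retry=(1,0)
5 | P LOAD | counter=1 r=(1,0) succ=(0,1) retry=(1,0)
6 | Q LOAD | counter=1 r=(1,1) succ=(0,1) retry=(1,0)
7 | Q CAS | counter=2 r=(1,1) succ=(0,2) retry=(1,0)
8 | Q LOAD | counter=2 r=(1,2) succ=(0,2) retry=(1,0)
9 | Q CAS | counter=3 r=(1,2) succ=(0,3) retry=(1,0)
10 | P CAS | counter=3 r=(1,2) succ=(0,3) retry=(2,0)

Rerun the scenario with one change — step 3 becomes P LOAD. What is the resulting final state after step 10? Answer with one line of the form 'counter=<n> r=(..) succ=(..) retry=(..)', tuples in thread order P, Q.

counter=3 r=(1,2) succ=(1,2) retry=(1,0)

(re-executing from step 3 with the substitution; state before step 3: counter=0 r=(0,0) succ=(0,0) retry=(0,0))
3 | P LOAD | counter=0 r=(0,0) succ=(0,0) retry=(0,0)
4 | P CAS | counter=1 r=(0,0) succ=(1,0) retry=(0,0)
5 | P LOAD | counter=1 r=(1,0) succ=(1,0) retry=(0,0)
6 | Q LOAD | counter=1 r=(1,1) succ=(1,0) retry=(0,0)
7 | Q CAS | counter=2 r=(1,1) succ=(1,1) retry=(0,0)
8 | Q LOAD | counter=2 r=(1,2) succ=(1,1) retry=(0,0)
9 | Q CAS | counter=3 r=(1,2) succ=(1,2) retry=(0,0)
10 | P CAS | counter=3 r=(1,2) succ=(1,2) retry=(1,0)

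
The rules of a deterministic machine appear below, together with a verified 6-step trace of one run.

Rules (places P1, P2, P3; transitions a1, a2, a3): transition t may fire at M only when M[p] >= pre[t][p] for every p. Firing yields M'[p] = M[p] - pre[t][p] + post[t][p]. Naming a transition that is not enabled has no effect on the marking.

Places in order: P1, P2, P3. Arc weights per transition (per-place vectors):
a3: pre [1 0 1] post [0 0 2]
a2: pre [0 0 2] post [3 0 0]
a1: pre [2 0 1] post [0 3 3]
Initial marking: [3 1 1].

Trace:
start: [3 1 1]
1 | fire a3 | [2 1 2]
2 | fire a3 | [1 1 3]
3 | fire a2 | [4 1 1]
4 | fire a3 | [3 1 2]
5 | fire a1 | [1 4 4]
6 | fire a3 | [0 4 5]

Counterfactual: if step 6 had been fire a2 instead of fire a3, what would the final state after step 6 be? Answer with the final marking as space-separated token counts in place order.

(re-executing from step 6 with the substitution; state before step 6: [1 4 4])
6 | fire a2 | [4 4 2]

4 4 2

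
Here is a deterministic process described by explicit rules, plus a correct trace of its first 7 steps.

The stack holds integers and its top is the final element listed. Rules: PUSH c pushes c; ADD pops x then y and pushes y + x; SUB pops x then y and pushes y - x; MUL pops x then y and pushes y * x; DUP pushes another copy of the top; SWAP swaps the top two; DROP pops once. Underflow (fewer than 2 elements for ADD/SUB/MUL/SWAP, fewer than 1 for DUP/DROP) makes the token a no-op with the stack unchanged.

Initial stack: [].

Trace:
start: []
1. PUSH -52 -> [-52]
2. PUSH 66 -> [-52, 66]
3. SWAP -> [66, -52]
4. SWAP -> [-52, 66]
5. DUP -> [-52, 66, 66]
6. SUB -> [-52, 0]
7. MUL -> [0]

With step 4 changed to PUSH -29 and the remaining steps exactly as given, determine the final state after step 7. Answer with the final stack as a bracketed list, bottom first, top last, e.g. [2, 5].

[66, 0]

(re-executing from step 4 with the substitution; state before step 4: [66, -52])
4. PUSH -29 -> [66, -52, -29]
5. DUP -> [66, -52, -29, -29]
6. SUB -> [66, -52, 0]
7. MUL -> [66, 0]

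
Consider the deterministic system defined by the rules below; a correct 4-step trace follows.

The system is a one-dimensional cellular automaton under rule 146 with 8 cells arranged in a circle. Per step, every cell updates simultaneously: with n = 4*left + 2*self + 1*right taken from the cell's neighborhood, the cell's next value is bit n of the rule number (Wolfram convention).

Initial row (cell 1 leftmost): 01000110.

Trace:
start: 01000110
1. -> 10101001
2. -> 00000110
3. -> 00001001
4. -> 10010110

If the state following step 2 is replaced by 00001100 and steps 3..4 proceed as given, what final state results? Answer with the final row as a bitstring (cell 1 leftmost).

00101101

state after step 2 := 00001100
3. -> 00010010
4. -> 00101101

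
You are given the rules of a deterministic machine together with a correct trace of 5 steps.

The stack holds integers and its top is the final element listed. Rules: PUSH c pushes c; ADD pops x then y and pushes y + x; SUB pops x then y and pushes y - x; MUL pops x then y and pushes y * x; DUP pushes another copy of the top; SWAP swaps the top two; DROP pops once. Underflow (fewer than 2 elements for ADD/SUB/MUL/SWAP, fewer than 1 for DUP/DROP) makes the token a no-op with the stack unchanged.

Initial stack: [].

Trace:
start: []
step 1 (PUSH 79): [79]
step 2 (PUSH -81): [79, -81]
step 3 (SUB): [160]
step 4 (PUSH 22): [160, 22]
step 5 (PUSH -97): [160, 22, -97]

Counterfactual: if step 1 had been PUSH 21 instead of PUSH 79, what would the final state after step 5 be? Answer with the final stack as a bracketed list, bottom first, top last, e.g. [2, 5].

[102, 22, -97]

(re-executing from step 1 with the substitution; state before step 1: [])
step 1 (PUSH 21): [21]
step 2 (PUSH -81): [21, -81]
step 3 (SUB): [102]
step 4 (PUSH 22): [102, 22]
step 5 (PUSH -97): [102, 22, -97]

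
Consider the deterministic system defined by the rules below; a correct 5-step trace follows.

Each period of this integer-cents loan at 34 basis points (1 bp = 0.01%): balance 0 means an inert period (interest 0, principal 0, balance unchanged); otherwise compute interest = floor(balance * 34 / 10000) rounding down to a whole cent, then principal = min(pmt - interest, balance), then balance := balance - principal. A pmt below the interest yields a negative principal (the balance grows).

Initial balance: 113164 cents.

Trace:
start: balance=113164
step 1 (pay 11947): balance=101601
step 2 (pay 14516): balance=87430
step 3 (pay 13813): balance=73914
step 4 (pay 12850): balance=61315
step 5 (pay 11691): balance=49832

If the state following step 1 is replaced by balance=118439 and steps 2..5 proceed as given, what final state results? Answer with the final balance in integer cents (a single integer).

66899

state after step 1 := balance=118439
step 2 (pay 14516): balance=104325
step 3 (pay 13813): balance=90866
step 4 (pay 12850): balance=78324
step 5 (pay 11691): balance=66899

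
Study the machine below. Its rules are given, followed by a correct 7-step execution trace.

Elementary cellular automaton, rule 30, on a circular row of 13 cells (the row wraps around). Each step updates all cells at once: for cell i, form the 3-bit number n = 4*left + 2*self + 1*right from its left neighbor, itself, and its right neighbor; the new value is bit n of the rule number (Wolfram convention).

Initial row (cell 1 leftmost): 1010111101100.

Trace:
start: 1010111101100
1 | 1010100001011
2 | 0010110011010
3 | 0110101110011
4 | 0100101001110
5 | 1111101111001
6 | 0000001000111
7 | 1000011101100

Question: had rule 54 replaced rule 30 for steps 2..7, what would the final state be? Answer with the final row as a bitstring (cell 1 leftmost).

1000100001110

(re-executing steps 2..7 under rule 54; state before step 2: 1010100001011)
2 | 0111110011100
3 | 1000001100010
4 | 1100010010111
5 | 0010111111000
6 | 0111000000100
7 | 1000100001110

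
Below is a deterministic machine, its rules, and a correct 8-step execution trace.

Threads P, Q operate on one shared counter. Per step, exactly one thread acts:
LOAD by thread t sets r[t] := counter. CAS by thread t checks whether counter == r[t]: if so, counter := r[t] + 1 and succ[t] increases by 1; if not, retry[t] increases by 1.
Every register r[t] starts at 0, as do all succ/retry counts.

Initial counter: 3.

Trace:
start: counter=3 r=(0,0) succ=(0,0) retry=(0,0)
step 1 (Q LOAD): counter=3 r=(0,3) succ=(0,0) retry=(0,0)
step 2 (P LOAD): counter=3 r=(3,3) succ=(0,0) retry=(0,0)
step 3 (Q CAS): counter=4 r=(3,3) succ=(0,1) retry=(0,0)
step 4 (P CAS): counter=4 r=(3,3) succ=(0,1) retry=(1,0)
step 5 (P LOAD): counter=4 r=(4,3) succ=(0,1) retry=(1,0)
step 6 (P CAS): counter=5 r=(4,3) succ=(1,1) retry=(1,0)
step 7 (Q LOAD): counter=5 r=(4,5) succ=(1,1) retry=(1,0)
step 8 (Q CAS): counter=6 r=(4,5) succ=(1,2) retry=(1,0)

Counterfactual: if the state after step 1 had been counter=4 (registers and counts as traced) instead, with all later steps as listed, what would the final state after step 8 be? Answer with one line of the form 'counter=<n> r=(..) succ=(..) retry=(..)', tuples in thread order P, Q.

state after step 1 := counter=4 r=(0,3) succ=(0,0) retry=(0,0)
step 2 (P LOAD): counter=4 r=(4,3) succ=(0,0) retry=(0,0)
step 3 (Q CAS): counter=4 r=(4,3) succ=(0,0) retry=(0,1)
step 4 (P CAS): counter=5 r=(4,3) succ=(1,0) retry=(0,1)
step 5 (P LOAD): counter=5 r=(5,3) succ=(1,0) retry=(0,1)
step 6 (P CAS): counter=6 r=(5,3) succ=(2,0) retry=(0,1)
step 7 (Q LOAD): counter=6 r=(5,6) succ=(2,0) retry=(0,1)
step 8 (Q CAS): counter=7 r=(5,6) succ=(2,1) retry=(0,1)

counter=7 r=(5,6) succ=(2,1) retry=(0,1)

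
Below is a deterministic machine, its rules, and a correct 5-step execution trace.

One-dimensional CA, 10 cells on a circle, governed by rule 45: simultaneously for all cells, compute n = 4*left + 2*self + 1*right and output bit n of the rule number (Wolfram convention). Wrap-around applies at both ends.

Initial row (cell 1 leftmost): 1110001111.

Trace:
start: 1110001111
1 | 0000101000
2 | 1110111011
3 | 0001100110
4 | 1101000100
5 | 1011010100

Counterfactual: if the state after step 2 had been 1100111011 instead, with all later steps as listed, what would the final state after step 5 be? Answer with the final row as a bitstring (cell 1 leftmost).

state after step 2 := 1100111011
3 | 0000100110
4 | 1110100100
5 | 1001100100

1001100100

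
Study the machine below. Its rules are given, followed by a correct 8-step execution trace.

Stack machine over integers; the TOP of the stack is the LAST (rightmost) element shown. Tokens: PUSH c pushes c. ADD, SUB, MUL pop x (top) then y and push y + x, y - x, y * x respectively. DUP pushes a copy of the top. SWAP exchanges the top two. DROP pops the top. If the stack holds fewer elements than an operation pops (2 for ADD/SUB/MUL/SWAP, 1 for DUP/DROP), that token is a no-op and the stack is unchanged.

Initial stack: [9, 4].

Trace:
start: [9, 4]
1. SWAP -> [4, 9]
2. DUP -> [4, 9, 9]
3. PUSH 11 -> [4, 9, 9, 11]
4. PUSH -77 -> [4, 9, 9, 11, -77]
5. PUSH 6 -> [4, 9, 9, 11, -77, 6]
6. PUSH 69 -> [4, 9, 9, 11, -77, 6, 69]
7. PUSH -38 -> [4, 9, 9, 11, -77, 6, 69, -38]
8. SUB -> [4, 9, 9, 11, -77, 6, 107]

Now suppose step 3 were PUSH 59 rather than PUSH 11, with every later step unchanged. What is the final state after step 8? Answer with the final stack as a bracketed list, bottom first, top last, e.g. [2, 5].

[4, 9, 9, 59, -77, 6, 107]

(re-executing from step 3 with the substitution; state before step 3: [4, 9, 9])
3. PUSH 59 -> [4, 9, 9, 59]
4. PUSH -77 -> [4, 9, 9, 59, -77]
5. PUSH 6 -> [4, 9, 9, 59, -77, 6]
6. PUSH 69 -> [4, 9, 9, 59, -77, 6, 69]
7. PUSH -38 -> [4, 9, 9, 59, -77, 6, 69, -38]
8. SUB -> [4, 9, 9, 59, -77, 6, 107]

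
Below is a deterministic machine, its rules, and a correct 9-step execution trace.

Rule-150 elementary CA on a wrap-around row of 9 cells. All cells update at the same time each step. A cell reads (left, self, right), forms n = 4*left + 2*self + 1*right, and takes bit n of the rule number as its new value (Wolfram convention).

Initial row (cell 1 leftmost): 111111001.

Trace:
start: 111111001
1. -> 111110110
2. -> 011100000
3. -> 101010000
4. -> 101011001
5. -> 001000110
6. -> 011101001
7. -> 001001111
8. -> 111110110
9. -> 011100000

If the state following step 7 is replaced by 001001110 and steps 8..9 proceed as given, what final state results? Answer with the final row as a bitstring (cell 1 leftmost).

state after step 7 := 001001110
8. -> 011110101
9. -> 001100101

001100101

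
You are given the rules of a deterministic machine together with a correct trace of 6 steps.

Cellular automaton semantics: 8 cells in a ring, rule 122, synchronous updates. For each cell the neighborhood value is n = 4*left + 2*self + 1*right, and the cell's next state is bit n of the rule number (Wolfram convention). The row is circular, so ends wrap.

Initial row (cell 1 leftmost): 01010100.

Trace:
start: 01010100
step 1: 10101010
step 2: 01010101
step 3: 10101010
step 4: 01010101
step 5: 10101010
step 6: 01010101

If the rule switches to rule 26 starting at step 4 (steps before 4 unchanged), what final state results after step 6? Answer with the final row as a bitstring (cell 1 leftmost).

00000000

(re-executing steps 4..6 under rule 26; state before step 4: 10101010)
step 4: 00000000
step 5: 00000000
step 6: 00000000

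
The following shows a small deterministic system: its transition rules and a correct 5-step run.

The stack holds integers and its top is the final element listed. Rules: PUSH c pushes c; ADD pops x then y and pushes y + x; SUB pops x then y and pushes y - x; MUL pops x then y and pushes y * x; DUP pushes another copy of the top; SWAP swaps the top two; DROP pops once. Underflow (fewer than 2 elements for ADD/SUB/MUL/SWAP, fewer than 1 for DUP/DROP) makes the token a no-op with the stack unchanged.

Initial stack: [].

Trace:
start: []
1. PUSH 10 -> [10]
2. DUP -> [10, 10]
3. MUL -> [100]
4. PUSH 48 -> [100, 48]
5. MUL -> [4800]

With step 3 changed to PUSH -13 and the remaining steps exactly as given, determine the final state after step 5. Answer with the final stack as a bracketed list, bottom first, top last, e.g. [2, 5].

(re-executing from step 3 with the substitution; state before step 3: [10, 10])
3. PUSH -13 -> [10, 10, -13]
4. PUSH 48 -> [10, 10, -13, 48]
5. MUL -> [10, 10, -624]

[10, 10, -624]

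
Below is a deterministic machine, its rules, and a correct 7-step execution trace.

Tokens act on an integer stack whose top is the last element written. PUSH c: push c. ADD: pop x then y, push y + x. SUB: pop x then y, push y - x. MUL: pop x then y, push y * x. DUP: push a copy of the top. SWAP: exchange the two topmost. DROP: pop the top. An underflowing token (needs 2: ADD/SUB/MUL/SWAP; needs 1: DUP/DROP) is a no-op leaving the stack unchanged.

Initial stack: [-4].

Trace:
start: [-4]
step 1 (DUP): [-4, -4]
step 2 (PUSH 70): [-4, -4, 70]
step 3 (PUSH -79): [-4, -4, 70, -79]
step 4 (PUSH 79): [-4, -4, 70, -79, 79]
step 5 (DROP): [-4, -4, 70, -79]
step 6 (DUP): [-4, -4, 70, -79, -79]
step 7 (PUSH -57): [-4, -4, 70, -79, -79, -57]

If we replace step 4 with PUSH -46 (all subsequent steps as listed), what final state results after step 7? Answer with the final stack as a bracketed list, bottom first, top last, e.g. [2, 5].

[-4, -4, 70, -79, -79, -57]

(re-executing from step 4 with the substitution; state before step 4: [-4, -4, 70, -79])
step 4 (PUSH -46): [-4, -4, 70, -79, -46]
step 5 (DROP): [-4, -4, 70, -79]
step 6 (DUP): [-4, -4, 70, -79, -79]
step 7 (PUSH -57): [-4, -4, 70, -79, -79, -57]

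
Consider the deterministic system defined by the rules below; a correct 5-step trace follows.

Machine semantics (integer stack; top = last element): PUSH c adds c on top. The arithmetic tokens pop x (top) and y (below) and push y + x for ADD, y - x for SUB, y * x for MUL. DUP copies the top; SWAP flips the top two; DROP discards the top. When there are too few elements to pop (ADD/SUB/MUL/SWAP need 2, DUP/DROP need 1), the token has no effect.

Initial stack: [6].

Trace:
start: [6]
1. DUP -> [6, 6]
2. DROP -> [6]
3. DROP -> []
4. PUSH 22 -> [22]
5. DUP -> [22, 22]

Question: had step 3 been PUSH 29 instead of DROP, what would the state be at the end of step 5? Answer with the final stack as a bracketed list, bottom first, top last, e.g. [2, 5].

[6, 29, 22, 22]

(re-executing from step 3 with the substitution; state before step 3: [6])
3. PUSH 29 -> [6, 29]
4. PUSH 22 -> [6, 29, 22]
5. DUP -> [6, 29, 22, 22]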